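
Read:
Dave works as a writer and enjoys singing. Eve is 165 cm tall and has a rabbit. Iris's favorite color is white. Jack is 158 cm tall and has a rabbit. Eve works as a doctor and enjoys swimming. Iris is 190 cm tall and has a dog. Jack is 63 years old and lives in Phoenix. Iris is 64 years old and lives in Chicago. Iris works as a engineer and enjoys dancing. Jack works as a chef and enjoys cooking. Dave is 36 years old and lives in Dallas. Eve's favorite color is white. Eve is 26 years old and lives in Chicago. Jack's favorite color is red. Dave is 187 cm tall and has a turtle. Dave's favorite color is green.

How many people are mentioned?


People: Eve, Iris, Dave, Jack. Count = 4

4


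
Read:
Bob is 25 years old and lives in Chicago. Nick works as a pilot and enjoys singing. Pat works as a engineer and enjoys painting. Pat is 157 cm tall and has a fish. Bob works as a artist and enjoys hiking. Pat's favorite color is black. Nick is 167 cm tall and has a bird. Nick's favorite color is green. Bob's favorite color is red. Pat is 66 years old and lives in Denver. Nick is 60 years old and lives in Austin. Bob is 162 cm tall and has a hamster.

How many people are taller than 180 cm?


Taller than 180: 0

0


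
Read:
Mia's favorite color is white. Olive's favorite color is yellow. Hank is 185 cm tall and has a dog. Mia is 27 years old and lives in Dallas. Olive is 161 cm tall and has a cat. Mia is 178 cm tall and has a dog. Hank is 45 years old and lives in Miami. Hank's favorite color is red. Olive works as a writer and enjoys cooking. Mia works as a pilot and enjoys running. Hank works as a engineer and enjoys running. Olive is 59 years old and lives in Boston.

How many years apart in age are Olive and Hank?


59 vs 45, diff = 14

14


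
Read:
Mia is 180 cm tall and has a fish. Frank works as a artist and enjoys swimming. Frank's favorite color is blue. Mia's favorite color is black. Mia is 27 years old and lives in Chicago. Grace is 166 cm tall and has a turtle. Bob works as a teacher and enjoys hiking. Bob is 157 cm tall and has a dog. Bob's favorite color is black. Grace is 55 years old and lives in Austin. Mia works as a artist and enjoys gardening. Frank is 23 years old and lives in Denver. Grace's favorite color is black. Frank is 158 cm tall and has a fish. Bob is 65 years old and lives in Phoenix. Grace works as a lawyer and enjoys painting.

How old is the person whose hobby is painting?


Person with hobby=painting is Grace, age 55

55


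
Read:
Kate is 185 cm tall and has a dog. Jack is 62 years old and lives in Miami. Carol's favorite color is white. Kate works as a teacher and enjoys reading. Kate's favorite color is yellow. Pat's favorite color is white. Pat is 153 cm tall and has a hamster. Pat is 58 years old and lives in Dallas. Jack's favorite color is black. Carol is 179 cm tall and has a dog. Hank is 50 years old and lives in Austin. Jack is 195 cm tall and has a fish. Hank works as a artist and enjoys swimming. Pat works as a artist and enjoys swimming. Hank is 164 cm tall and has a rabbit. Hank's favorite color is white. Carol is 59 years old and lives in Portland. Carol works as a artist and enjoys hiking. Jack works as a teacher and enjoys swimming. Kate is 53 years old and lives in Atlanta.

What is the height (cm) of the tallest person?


Tallest: Jack at 195 cm

195


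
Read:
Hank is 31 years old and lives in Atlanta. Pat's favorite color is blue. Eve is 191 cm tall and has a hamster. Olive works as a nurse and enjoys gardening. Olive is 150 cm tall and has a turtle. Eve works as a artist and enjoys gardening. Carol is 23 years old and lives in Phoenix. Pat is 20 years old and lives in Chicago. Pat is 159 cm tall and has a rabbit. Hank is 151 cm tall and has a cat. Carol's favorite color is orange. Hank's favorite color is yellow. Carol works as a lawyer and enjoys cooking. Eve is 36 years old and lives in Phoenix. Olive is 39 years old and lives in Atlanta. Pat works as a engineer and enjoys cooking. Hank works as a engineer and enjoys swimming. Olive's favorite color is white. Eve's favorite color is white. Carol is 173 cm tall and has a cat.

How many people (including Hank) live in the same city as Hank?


Hank lives in Atlanta. Count = 2

2


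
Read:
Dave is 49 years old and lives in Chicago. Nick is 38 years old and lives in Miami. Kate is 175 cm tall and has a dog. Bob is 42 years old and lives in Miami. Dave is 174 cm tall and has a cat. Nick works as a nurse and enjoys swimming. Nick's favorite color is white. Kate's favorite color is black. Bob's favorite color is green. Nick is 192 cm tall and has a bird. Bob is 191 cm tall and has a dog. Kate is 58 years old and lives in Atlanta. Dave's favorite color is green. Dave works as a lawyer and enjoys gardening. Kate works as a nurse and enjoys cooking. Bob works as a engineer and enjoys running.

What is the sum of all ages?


38+42+58+49 = 187

187


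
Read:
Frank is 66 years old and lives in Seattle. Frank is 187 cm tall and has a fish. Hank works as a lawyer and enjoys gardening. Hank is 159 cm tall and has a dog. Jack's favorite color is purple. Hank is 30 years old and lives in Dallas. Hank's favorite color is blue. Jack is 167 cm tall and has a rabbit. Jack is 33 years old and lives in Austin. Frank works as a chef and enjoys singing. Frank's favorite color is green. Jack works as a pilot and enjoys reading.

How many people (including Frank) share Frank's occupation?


Frank is a chef. Count = 1

1


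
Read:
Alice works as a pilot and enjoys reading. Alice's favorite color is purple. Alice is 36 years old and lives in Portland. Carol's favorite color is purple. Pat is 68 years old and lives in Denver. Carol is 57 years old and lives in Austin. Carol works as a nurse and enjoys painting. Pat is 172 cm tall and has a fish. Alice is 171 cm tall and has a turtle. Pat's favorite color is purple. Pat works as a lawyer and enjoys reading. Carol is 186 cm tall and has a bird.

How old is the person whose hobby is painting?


Person with hobby=painting is Carol, age 57

57


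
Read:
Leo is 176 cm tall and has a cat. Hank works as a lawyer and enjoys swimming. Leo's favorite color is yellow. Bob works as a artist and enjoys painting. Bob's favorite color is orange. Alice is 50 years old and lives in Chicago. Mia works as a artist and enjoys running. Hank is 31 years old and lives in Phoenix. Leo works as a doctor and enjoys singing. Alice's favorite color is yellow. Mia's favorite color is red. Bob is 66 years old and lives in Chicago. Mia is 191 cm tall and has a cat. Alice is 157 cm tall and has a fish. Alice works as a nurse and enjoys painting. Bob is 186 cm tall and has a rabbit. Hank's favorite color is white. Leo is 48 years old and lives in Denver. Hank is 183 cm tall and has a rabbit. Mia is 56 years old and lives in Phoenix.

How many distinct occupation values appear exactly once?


Unique occupation values: 3

3


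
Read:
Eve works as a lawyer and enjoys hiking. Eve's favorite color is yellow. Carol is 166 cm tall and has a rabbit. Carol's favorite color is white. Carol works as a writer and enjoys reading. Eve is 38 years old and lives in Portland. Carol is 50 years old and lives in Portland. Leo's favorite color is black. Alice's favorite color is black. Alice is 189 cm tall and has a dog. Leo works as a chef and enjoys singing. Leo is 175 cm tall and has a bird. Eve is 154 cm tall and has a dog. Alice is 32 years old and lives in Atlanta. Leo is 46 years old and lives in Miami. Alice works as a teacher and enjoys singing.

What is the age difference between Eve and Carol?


|38 - 50| = 12

12


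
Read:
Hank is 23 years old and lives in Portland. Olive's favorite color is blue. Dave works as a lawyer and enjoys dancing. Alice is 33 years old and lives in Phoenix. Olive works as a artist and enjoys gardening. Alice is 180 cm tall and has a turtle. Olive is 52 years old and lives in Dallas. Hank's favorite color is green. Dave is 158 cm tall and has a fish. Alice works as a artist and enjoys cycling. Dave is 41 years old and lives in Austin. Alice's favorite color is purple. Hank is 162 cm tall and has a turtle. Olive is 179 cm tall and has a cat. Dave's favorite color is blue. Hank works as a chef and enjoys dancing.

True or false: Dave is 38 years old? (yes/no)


Dave is actually 41. no

no


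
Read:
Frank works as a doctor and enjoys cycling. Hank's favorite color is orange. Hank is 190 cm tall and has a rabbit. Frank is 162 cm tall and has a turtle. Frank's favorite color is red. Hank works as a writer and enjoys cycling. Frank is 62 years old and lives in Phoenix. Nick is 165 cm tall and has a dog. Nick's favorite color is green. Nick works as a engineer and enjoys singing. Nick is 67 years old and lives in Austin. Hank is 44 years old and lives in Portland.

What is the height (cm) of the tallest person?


Tallest: Hank at 190 cm

190


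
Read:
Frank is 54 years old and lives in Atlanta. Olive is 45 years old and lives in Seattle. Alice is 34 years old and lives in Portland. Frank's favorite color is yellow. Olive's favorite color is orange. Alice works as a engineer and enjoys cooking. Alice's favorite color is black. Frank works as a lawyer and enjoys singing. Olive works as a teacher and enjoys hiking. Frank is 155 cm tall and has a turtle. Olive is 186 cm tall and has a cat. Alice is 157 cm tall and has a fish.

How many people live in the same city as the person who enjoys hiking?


Person with hobby hiking is Olive, city Seattle. Count = 1

1


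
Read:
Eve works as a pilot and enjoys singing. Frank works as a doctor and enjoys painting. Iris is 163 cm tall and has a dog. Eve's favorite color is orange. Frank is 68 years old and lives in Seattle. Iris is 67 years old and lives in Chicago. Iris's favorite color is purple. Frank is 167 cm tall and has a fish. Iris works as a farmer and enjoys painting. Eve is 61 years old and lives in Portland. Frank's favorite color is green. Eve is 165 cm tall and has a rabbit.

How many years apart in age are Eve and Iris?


61 vs 67, diff = 6

6


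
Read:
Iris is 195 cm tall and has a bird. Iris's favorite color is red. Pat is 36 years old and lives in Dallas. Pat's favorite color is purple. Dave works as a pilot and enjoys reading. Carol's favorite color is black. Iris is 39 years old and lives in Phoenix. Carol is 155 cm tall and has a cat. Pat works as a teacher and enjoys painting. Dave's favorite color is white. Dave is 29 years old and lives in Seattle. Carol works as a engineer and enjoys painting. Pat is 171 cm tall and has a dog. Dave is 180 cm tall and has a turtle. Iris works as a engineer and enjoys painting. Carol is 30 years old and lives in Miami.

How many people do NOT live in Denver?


Not in Denver: 4

4


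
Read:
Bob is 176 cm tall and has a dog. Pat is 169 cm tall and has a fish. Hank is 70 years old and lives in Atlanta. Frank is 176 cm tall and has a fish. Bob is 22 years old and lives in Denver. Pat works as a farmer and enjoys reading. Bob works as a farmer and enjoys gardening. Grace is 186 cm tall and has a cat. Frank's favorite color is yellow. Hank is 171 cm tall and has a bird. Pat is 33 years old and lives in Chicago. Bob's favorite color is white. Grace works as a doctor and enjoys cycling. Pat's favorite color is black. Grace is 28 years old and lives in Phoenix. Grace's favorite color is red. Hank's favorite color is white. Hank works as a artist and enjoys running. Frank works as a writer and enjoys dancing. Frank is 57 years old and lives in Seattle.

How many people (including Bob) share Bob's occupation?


Bob is a farmer. Count = 2

2


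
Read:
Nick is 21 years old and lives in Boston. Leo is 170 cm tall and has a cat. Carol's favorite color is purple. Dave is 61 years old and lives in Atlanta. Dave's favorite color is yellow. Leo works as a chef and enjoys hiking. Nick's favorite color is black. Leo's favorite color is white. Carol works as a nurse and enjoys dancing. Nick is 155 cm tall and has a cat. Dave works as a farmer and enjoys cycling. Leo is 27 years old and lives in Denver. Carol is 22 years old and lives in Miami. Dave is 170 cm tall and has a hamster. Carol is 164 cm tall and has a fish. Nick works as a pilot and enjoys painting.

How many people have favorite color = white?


Count: 1

1


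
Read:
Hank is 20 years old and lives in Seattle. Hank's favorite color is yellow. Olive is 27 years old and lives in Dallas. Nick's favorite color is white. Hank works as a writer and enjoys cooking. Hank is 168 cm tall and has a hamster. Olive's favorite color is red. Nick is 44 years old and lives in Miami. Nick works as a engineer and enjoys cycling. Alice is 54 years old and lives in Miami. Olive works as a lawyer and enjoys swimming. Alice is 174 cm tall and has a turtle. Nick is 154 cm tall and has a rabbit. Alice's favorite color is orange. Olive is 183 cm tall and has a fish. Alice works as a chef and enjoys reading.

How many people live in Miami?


Count in Miami: 2

2


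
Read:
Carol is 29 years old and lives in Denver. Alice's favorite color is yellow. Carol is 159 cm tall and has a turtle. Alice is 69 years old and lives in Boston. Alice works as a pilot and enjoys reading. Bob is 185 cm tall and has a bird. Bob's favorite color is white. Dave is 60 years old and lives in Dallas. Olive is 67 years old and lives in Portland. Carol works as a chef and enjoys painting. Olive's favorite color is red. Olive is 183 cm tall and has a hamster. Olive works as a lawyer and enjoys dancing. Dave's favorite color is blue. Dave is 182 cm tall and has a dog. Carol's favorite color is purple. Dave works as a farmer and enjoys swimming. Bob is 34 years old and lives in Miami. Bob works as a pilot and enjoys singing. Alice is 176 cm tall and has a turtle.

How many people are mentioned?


People: Alice, Carol, Olive, Dave, Bob. Count = 5

5


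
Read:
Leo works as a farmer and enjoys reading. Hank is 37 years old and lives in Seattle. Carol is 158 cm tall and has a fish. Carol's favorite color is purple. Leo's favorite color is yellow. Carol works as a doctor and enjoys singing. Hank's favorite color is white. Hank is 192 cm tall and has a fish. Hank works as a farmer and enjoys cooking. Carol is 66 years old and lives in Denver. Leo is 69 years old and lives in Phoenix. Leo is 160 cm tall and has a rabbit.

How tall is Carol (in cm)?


Carol is 158 cm tall

158


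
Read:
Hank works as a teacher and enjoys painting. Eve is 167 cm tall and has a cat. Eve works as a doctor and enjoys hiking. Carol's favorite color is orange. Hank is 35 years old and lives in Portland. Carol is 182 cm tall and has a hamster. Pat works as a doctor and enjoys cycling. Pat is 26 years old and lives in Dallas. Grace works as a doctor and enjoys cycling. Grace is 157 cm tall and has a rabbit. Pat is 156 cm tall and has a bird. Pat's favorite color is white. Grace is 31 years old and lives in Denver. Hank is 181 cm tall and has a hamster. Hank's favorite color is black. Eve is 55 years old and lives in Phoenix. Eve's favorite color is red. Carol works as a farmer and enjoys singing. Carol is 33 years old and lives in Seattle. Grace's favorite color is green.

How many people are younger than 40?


Filter: 4

4


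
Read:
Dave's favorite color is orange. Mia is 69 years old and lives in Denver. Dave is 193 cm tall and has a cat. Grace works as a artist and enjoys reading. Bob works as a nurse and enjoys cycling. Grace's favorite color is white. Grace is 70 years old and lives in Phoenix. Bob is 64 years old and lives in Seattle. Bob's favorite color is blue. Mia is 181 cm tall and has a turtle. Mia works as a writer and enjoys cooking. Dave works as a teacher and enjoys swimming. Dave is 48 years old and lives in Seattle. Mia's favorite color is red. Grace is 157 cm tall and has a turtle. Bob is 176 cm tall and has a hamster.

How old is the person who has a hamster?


Person with hamster is Bob, age 64

64


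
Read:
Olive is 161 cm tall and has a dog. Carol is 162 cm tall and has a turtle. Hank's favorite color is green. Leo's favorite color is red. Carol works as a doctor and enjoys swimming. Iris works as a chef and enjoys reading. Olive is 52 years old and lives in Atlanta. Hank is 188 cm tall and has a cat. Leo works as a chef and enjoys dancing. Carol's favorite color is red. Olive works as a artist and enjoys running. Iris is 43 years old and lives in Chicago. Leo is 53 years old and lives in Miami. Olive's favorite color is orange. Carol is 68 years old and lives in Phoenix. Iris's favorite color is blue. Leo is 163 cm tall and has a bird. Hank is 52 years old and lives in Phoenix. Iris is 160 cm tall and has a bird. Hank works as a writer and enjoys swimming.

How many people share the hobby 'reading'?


Count: 1

1


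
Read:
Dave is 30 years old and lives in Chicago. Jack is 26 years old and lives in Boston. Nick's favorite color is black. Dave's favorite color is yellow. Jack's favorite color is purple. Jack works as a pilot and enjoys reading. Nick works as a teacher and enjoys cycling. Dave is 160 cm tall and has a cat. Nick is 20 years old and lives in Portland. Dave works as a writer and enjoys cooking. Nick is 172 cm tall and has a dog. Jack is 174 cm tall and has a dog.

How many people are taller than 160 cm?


Taller than 160: 2

2


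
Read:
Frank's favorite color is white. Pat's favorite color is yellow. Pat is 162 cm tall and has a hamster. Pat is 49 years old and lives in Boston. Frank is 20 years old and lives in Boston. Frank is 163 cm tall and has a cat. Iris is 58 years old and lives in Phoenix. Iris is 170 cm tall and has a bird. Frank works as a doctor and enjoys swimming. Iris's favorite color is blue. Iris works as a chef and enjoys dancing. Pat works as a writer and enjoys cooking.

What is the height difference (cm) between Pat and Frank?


|162 - 163| = 1

1


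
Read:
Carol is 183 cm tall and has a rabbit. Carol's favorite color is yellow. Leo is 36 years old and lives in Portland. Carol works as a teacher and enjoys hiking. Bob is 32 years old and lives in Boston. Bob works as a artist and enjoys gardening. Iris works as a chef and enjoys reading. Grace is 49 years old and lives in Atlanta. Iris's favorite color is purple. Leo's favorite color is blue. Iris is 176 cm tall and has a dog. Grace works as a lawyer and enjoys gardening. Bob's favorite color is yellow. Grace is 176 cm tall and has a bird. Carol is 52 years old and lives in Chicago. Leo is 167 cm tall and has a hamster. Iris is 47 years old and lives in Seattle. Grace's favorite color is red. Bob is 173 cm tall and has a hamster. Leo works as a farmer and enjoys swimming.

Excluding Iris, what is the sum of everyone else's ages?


Sum (excluding Iris): 169

169


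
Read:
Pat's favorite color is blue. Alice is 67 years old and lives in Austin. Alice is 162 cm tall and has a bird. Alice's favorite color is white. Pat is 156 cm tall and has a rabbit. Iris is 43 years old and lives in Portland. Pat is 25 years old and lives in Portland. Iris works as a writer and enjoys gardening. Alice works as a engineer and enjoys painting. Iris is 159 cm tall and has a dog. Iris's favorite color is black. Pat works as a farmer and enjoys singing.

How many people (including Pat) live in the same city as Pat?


Pat lives in Portland. Count = 2

2


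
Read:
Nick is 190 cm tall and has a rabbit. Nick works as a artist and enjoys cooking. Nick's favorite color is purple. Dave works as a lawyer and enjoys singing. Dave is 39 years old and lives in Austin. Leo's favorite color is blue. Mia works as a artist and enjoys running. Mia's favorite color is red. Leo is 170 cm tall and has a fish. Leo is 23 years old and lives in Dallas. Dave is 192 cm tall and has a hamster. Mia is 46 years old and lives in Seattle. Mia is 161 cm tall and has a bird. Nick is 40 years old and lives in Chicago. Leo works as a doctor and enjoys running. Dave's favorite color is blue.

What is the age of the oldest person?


Oldest: Mia at 46

46


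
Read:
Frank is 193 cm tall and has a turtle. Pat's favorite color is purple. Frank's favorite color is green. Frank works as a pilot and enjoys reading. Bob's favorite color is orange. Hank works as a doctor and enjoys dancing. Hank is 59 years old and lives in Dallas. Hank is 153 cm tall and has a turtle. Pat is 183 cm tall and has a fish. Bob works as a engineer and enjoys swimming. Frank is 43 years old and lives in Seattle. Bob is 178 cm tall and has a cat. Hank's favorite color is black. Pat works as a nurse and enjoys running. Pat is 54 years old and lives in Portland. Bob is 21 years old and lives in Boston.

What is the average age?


Sum=177, n=4, avg=44.25

44.25


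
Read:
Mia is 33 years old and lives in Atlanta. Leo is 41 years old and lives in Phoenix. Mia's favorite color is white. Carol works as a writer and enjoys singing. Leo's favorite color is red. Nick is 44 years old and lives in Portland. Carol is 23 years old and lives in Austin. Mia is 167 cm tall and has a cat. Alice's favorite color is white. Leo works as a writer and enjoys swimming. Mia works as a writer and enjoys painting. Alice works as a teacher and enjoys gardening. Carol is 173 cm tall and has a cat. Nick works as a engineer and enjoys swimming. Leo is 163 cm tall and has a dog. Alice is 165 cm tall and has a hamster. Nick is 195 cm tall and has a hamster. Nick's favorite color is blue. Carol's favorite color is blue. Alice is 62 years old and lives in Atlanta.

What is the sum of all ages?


33+23+44+62+41 = 203

203


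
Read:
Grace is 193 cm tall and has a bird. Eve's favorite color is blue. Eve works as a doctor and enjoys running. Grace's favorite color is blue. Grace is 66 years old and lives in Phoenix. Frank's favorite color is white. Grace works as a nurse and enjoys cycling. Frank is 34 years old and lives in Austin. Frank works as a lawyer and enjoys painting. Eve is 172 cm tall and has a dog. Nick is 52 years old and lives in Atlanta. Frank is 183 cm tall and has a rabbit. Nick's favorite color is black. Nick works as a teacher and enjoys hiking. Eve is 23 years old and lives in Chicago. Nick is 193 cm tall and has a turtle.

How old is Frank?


Frank is 34 years old

34


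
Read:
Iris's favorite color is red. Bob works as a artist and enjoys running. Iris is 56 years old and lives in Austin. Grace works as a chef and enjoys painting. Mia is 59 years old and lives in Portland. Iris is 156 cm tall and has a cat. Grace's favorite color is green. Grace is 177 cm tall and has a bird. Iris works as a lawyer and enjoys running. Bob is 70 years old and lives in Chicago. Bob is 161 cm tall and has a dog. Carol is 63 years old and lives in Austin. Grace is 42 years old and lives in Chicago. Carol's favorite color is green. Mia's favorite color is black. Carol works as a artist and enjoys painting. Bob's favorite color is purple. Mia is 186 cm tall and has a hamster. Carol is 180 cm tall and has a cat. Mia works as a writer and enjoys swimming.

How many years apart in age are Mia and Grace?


59 vs 42, diff = 17

17


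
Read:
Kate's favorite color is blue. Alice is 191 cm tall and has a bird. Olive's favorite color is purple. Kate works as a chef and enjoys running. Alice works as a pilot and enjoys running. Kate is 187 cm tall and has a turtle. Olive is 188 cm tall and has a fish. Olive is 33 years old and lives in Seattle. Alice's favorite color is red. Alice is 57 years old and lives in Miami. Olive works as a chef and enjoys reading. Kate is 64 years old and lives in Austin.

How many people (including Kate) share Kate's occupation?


Kate is a chef. Count = 2

2


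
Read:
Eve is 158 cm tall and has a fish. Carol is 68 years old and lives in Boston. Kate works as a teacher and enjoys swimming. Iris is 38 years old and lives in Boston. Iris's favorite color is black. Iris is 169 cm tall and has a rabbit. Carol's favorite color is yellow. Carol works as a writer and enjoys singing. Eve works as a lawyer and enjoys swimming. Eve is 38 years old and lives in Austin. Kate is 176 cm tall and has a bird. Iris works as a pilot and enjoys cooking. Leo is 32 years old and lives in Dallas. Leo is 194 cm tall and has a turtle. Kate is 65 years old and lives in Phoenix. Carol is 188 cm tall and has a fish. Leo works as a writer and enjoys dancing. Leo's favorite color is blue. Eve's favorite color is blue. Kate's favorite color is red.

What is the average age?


Sum=241, n=5, avg=48.2

48.2


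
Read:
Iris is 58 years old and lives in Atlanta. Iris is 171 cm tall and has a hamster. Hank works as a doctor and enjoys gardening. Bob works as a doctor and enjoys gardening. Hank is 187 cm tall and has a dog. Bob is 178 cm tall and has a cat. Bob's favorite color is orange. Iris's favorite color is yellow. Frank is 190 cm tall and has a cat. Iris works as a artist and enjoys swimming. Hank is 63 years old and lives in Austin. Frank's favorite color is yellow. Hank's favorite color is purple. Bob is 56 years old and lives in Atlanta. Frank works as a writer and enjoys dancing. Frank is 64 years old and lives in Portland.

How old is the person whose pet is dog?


Person with pet=dog is Hank, age 63

63


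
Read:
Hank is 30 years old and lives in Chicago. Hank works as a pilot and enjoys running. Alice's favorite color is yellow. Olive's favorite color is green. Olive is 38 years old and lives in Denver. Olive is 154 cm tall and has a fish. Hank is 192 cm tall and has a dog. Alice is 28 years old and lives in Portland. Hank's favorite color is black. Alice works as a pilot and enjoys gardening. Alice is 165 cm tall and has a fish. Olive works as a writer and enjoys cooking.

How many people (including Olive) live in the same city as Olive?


Olive lives in Denver. Count = 1

1


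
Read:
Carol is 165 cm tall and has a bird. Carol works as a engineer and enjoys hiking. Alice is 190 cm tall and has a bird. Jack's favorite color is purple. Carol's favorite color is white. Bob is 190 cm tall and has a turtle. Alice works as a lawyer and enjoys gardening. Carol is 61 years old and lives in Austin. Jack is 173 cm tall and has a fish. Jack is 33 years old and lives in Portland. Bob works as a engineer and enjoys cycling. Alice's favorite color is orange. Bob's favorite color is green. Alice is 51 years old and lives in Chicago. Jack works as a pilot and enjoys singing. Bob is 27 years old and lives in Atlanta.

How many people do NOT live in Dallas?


Not in Dallas: 4

4


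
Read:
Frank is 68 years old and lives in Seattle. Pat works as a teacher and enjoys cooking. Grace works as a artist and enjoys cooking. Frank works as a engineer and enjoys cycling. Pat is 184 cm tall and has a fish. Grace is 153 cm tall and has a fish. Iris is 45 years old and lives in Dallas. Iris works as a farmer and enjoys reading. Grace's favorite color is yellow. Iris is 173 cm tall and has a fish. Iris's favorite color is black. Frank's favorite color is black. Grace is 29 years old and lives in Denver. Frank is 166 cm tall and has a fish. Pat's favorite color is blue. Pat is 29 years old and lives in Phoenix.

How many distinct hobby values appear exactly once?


Unique hobby values: 2

2


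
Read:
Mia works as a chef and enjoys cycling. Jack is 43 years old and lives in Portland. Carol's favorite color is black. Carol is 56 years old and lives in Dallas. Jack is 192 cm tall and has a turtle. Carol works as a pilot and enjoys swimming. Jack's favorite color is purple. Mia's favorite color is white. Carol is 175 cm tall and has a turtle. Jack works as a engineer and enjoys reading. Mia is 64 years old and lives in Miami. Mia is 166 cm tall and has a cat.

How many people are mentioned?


People: Carol, Jack, Mia. Count = 3

3


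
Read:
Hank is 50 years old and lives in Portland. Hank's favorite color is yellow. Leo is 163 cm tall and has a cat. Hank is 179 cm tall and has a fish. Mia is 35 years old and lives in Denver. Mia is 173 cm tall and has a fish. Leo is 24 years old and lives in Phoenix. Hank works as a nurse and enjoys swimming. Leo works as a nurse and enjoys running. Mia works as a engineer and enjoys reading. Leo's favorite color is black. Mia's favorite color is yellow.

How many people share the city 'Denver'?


Count: 1

1


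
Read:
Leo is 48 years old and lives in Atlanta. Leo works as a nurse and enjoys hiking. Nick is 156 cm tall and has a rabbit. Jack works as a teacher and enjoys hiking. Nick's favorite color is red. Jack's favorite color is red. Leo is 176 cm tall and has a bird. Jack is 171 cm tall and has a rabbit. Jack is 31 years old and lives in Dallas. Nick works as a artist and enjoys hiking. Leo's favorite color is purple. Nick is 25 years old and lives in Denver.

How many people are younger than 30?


Filter: 1

1


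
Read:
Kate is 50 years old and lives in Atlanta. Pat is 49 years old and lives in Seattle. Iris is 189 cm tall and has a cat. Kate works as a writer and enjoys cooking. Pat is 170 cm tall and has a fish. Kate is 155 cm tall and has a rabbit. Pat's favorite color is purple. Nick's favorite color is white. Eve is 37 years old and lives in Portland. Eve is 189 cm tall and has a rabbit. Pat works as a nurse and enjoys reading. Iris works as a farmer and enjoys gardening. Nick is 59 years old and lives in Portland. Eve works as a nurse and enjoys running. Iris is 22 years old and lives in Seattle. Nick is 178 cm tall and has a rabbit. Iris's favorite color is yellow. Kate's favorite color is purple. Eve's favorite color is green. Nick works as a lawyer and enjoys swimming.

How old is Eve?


Eve is 37 years old

37


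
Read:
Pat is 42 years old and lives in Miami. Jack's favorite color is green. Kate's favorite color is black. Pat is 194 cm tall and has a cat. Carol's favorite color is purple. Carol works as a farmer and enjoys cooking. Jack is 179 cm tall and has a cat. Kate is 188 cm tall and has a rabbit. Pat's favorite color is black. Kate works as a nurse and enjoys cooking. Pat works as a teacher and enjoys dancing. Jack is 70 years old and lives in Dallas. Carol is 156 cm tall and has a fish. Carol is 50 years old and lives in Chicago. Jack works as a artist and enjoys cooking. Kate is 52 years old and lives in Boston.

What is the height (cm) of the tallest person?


Tallest: Pat at 194 cm

194


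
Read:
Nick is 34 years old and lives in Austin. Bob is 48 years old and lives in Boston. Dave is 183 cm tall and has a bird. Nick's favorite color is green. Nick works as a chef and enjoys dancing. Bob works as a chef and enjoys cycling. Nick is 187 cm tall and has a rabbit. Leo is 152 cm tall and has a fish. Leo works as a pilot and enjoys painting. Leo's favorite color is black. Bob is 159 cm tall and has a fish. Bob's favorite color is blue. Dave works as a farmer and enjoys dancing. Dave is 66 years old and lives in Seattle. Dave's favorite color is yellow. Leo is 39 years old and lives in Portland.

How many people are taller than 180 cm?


Taller than 180: 2

2


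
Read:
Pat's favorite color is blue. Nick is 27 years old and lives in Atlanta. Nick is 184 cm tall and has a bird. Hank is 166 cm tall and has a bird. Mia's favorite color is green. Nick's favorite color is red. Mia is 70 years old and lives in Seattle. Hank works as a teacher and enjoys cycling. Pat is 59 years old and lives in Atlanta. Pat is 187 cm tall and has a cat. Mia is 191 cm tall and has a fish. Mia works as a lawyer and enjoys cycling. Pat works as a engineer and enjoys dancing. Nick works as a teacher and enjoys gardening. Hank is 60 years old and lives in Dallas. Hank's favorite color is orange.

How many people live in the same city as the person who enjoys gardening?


Person with hobby gardening is Nick, city Atlanta. Count = 2

2


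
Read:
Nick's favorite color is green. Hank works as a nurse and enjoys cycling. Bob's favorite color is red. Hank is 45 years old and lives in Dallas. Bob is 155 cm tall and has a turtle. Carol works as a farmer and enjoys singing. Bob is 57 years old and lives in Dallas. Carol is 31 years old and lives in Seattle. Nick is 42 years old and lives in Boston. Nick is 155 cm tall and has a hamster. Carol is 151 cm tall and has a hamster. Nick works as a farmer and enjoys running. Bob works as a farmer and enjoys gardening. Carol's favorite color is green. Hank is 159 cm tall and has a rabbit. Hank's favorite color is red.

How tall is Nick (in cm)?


Nick is 155 cm tall

155


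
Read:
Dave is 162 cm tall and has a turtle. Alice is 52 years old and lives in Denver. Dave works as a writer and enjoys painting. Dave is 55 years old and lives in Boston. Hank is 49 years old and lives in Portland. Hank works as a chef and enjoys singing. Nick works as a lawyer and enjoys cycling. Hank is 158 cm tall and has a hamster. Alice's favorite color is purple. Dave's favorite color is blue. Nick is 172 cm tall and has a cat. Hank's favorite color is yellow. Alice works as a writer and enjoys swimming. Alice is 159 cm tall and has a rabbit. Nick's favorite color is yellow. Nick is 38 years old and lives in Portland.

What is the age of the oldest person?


Oldest: Dave at 55

55


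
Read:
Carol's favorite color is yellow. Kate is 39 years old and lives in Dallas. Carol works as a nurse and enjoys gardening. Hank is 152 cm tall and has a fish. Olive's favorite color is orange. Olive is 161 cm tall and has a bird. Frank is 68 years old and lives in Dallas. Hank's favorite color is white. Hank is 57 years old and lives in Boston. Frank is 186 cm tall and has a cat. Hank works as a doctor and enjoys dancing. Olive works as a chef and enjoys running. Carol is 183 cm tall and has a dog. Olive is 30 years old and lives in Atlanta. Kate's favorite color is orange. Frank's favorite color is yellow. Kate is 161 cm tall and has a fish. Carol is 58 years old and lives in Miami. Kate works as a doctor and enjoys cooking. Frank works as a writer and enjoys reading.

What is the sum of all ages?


57+68+58+39+30 = 252

252


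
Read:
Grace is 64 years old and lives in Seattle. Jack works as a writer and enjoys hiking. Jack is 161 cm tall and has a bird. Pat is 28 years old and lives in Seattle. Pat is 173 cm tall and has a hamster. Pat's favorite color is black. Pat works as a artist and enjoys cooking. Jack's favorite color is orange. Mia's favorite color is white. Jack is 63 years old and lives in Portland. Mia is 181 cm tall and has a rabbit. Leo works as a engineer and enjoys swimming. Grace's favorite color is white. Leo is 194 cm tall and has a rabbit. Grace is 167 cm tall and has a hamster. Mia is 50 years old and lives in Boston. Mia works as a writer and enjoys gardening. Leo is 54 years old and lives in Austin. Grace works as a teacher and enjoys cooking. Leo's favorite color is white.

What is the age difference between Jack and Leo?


|63 - 54| = 9

9


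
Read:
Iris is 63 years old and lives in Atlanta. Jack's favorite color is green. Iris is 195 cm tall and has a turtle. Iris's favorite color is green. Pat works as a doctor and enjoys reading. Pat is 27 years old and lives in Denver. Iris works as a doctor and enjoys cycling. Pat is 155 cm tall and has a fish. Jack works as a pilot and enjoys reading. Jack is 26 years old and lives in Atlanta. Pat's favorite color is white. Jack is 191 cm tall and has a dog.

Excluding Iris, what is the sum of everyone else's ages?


Sum (excluding Iris): 53

53


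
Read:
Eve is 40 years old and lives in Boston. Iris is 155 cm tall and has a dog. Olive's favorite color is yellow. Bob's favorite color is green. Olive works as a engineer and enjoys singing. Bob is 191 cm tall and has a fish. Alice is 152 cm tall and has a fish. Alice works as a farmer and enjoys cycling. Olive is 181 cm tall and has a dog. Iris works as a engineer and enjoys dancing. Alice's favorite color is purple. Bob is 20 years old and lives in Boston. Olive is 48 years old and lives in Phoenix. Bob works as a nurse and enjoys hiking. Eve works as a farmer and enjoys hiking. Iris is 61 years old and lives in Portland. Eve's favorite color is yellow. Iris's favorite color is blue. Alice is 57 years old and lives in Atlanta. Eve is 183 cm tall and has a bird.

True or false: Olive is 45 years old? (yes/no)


Olive is actually 48. no

no


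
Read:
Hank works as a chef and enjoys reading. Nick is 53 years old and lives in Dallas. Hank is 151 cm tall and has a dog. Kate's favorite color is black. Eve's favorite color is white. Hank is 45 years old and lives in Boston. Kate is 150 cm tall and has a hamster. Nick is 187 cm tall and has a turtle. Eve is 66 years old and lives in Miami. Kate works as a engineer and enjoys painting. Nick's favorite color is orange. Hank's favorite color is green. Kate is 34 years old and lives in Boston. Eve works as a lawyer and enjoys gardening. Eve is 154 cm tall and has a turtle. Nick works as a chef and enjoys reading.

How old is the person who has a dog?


Person with dog is Hank, age 45

45


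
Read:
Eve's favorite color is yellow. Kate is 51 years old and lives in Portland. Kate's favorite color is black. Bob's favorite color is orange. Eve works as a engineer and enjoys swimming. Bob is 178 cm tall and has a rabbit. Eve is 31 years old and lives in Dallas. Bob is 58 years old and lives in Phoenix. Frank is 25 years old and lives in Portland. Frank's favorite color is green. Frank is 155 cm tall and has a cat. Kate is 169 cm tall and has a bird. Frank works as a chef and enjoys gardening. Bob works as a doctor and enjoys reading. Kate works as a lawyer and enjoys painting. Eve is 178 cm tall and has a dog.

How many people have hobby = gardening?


Count: 1

1


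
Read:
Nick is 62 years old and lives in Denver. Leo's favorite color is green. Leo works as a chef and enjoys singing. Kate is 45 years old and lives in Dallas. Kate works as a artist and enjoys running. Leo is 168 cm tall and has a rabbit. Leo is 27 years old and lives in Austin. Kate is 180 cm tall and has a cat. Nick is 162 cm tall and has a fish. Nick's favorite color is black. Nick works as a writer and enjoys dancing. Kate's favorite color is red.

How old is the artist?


The artist is Kate, age 45

45


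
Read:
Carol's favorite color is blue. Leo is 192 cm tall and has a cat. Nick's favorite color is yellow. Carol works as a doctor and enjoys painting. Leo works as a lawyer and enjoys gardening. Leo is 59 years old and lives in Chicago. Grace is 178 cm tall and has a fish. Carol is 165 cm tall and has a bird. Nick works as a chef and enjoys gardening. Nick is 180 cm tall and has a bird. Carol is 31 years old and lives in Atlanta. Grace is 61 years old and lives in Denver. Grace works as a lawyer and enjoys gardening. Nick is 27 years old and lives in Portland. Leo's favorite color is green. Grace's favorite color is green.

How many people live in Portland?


Count in Portland: 1

1


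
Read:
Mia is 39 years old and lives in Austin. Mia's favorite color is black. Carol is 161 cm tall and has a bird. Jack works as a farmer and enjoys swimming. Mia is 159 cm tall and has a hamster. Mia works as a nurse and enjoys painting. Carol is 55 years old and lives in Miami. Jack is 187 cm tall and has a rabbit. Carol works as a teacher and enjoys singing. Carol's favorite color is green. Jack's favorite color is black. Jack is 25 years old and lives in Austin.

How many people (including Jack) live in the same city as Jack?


Jack lives in Austin. Count = 2

2


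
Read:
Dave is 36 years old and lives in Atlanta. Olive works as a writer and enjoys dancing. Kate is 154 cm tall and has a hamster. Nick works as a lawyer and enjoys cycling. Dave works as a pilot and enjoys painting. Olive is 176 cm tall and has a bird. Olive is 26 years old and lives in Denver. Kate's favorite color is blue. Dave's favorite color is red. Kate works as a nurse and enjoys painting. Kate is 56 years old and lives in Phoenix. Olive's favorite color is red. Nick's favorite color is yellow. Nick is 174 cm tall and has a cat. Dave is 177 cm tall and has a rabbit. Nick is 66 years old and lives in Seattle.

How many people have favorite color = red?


Count: 2

2


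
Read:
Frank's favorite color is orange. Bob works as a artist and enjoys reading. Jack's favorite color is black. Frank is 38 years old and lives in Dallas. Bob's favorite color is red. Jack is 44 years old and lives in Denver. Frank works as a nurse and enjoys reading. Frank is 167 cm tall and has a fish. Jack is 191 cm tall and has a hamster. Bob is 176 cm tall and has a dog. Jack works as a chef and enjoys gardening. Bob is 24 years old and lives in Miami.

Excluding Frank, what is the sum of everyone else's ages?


Sum (excluding Frank): 68

68
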